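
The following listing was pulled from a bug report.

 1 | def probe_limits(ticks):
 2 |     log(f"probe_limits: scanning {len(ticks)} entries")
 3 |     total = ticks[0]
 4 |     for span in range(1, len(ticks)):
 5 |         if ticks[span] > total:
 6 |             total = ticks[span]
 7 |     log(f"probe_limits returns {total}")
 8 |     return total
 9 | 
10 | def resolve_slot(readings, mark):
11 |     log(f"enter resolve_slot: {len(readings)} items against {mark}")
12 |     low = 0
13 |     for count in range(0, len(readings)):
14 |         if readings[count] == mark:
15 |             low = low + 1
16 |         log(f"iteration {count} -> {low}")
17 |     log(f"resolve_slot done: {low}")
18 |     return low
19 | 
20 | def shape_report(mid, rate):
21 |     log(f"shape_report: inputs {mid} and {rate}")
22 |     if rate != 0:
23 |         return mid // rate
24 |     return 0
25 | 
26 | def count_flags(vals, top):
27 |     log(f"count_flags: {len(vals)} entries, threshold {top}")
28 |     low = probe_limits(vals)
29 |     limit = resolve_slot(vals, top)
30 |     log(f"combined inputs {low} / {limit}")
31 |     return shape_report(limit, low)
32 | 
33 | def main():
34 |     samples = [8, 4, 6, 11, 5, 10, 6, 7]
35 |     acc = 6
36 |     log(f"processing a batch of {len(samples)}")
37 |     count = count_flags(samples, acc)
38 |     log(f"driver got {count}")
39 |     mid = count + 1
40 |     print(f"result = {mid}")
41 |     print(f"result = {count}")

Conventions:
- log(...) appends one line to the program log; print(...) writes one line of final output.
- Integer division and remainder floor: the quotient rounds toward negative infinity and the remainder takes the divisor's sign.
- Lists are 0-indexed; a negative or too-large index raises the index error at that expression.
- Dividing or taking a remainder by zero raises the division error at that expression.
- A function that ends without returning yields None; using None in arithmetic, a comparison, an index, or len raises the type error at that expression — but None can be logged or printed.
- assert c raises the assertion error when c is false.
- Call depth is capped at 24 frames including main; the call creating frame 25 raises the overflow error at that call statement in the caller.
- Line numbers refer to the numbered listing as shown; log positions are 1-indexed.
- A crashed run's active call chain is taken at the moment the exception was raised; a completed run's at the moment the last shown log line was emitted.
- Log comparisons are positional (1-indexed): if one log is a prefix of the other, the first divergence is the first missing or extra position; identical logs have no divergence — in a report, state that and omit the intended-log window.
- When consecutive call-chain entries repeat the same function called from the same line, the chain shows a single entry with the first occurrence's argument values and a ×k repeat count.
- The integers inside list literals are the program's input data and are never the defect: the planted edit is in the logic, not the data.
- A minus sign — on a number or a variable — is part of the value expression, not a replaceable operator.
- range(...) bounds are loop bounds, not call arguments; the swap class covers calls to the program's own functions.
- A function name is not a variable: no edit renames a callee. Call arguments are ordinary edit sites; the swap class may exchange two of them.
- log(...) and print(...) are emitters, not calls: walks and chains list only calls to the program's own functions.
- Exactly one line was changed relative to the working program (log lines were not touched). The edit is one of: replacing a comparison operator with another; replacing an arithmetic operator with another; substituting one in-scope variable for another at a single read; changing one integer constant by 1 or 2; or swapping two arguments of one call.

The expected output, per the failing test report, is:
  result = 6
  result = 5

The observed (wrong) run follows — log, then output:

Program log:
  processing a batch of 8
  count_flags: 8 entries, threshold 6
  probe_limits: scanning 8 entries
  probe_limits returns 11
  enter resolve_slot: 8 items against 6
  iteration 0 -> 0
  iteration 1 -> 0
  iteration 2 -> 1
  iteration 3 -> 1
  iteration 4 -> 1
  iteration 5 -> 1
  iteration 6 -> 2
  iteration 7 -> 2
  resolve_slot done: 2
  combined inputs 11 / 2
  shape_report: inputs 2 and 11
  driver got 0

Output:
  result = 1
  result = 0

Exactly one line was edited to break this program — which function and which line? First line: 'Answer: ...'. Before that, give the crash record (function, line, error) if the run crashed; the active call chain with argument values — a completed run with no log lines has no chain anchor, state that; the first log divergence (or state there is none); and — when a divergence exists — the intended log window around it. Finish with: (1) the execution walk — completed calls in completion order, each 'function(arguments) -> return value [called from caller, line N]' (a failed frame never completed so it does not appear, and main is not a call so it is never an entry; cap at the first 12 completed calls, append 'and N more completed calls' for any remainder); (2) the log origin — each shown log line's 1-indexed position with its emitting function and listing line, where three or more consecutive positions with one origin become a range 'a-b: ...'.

Answer: the defect is in count_flags at line 31.
Key observation: The log first diverges at position 16: the faulty run prints 'shape_report: inputs 2 and 11' where the working version prints 'shape_report: inputs 11 and 2'.
Call chain: main.
First divergence: at position 16 the run shows 'shape_report: inputs 2 and 11' where the working version logs 'shape_report: inputs 11 and 2'.
Intended log window:
  14: resolve_slot done: 2
  15: combined inputs 11 / 2
  16: shape_report: inputs 11 and 2
  17: driver got 5
Execution walk:
  probe_limits([8, 4, 6, 11, 5, 10, 6, 7]) -> 11  [called from count_flags, line 28]
  resolve_slot([8, 4, 6, 11, 5, 10, 6, 7], 6) -> 2  [called from count_flags, line 29]
  shape_report(2, 11) -> 0  [called from count_flags, line 31]
  count_flags([8, 4, 6, 11, 5, 10, 6, 7], 6) -> 0  [called from main, line 37]
Log origin:
  1: emitted by main (line 36)
  2: emitted by count_flags (line 27)
  3: emitted by probe_limits (line 2)
  4: emitted by probe_limits (line 7)
  5: emitted by resolve_slot (line 11)
  6-13: emitted by resolve_slot (line 16)
  14: emitted by resolve_slot (line 17)
  15: emitted by count_flags (line 30)
  16: emitted by shape_report (line 21)
  17: emitted by main (line 38)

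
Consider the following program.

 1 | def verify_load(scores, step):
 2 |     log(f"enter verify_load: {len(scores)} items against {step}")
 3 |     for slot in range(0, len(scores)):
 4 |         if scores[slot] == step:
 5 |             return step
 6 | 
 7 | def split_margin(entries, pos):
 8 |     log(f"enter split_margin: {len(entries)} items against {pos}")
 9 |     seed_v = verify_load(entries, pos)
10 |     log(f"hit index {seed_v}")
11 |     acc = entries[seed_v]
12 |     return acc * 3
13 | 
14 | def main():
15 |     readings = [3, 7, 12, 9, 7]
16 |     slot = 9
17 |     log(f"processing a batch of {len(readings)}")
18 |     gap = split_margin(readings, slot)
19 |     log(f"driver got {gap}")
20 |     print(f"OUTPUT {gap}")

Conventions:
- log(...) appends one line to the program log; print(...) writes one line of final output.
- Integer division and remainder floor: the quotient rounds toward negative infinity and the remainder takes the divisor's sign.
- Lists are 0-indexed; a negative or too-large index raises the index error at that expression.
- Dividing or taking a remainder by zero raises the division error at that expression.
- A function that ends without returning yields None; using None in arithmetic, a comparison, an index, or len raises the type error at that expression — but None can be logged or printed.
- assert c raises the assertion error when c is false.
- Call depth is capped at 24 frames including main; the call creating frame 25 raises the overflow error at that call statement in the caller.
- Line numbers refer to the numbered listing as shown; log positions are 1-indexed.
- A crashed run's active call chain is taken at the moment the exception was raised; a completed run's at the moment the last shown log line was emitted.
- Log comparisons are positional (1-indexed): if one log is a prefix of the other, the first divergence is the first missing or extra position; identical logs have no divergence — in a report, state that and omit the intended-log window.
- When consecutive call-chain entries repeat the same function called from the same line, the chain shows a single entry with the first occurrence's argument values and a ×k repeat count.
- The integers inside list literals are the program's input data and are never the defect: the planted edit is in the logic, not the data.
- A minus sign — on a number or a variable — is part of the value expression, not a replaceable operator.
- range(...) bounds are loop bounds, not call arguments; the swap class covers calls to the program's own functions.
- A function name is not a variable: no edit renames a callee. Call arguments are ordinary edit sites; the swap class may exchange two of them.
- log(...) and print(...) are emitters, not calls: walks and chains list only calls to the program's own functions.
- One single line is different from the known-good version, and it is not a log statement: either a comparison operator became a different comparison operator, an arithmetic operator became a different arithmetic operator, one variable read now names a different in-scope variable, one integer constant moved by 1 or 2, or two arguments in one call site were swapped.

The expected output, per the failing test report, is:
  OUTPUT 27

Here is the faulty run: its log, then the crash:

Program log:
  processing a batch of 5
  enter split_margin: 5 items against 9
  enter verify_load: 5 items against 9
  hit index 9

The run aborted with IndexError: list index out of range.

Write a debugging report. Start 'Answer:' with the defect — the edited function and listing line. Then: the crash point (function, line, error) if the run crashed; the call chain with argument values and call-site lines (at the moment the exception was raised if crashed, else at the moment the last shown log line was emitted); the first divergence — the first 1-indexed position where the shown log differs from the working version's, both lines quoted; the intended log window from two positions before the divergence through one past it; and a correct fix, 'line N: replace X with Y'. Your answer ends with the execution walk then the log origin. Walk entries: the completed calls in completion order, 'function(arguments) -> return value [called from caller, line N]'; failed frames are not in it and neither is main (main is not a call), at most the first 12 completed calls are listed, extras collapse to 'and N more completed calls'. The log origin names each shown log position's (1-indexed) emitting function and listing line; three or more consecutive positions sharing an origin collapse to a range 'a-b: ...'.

Answer: the defect is in verify_load at line 5.
Key observation: Log line 4 is where behavior first shows: 'hit index 9' appears instead of 'hit index 3'.
Crash: split_margin, line 11, IndexError.
Call chain: main -> split_margin([3, 7, 12, 9, 7], 9) (called at line 18).
First divergence: position 4; shown 'hit index 9' vs intended 'hit index 3'.
Intended log window:
  2: enter split_margin: 5 items against 9
  3: enter verify_load: 5 items against 9
  4: hit index 3
  5: driver got 27
Execution walk:
  verify_load([3, 7, 12, 9, 7], 9) -> 9  [called from split_margin, line 9]
Origin of each log line:
  1: logged in main at line 17
  2: logged in split_margin at line 8
  3: logged in verify_load at line 2
  4: logged in split_margin at line 10
A correct fix: line 5: replace `step` with `slot`.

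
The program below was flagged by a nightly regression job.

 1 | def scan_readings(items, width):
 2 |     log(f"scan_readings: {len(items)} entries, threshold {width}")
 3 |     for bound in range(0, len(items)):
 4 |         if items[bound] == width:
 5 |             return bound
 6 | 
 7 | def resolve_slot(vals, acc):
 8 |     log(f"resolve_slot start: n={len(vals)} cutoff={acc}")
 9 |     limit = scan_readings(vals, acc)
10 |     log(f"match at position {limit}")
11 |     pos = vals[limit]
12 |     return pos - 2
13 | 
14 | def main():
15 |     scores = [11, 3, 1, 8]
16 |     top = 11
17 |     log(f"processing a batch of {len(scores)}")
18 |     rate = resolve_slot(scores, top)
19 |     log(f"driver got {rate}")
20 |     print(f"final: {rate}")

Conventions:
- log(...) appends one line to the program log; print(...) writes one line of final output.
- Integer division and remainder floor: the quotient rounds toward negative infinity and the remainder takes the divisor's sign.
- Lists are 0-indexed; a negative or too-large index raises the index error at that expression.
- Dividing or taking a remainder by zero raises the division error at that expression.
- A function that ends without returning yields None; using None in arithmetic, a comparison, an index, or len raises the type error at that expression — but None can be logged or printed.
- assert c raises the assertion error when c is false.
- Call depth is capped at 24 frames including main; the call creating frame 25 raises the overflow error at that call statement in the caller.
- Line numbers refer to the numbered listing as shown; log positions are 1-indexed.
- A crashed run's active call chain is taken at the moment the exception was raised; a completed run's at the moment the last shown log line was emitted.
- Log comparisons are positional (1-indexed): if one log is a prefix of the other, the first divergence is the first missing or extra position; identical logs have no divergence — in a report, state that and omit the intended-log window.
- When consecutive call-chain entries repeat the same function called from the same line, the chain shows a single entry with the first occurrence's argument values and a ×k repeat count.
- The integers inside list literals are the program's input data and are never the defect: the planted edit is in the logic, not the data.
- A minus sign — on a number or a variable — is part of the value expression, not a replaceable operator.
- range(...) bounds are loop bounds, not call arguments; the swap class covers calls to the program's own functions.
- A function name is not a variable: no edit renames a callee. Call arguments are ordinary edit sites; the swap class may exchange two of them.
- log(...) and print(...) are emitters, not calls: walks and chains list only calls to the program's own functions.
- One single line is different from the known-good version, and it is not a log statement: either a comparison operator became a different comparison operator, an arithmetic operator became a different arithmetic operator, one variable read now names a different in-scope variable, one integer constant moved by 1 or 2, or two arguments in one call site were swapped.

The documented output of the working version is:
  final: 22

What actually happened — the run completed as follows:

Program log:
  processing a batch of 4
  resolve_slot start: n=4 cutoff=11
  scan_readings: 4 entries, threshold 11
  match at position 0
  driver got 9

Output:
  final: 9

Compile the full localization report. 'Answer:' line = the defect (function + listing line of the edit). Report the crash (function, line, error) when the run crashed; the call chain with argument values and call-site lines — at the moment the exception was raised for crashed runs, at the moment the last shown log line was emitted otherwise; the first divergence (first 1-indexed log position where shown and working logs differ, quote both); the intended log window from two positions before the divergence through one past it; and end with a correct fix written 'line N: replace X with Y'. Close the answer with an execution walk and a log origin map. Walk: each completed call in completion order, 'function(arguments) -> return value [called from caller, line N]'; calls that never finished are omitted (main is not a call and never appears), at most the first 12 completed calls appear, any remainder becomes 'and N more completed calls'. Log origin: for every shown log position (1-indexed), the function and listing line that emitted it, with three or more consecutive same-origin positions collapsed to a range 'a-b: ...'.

Answer: the defect is in resolve_slot at line 12.
Key fact: Position 5 is the first bad log line: 'driver got 9' should read 'driver got 22'.
Call chain: main.
First divergence: at position 5 the run shows 'driver got 9' where the working version logs 'driver got 22'.
Intended log window:
  3: scan_readings: 4 entries, threshold 11
  4: match at position 0
  5: driver got 22
Execution walk:
  scan_readings([11, 3, 1, 8], 11) -> 0  [called from resolve_slot, line 9]
  resolve_slot([11, 3, 1, 8], 11) -> 9  [called from main, line 18]
Log origins:
  1: from main, line 17
  2: from resolve_slot, line 8
  3: from scan_readings, line 2
  4: from resolve_slot, line 10
  5: from main, line 19
A correct fix: line 12: replace `-` with `*`.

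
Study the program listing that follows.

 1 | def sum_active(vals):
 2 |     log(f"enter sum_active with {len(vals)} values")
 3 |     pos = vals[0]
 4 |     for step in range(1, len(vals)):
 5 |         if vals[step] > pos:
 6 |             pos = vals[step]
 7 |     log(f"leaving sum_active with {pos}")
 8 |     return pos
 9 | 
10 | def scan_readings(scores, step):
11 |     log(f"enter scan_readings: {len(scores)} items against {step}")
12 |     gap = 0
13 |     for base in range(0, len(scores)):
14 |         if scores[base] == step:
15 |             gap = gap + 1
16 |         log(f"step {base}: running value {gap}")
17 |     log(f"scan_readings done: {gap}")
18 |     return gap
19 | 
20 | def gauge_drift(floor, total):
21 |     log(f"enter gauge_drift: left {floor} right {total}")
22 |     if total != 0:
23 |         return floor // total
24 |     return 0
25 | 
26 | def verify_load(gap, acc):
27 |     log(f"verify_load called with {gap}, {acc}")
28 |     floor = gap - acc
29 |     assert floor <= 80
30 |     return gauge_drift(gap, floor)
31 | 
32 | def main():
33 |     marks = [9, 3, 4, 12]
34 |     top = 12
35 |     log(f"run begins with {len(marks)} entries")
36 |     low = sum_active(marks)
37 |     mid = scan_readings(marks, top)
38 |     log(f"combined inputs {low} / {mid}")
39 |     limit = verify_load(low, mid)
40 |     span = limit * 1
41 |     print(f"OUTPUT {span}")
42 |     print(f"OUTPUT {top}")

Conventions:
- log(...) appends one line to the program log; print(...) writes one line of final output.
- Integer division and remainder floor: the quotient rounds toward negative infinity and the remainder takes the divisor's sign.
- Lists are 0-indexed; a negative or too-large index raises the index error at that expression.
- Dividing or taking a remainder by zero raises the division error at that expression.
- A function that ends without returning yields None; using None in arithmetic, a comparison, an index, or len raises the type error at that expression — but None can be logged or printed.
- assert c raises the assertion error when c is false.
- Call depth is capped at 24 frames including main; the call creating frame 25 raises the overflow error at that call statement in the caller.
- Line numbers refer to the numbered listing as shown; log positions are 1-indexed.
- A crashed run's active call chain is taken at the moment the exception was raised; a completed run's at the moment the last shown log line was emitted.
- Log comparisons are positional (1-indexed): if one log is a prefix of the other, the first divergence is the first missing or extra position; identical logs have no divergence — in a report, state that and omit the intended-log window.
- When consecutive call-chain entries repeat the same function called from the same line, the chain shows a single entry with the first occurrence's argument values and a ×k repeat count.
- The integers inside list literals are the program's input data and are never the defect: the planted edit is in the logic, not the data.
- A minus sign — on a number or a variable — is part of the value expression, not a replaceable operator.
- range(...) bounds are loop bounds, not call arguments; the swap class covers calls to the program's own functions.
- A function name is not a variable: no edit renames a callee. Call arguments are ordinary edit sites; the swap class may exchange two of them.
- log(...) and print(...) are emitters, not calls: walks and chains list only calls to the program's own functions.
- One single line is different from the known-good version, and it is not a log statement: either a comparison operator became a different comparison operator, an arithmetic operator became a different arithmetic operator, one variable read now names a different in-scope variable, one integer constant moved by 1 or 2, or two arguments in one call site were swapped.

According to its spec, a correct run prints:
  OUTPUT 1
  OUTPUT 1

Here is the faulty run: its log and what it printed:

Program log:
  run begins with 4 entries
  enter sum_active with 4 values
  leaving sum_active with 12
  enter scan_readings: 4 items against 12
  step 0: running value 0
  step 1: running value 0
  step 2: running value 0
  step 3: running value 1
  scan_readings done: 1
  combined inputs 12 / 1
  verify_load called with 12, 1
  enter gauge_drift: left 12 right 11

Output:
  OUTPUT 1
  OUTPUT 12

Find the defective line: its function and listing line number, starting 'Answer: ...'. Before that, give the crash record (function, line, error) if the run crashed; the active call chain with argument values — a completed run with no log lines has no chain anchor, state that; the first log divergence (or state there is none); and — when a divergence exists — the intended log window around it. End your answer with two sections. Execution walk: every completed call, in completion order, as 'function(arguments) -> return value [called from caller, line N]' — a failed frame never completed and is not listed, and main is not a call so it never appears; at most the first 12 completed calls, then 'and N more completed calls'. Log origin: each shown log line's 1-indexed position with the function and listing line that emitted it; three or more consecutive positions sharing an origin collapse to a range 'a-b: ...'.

Answer: the defect is in main at line 42.
Key fact: No log line changed; the fault shows up purely in the output.
Call chain: main -> verify_load(12, 1) (called at line 39) -> gauge_drift(12, 11) (called at line 30).
First divergence: there is none — every log position agrees.
Execution walk:
  sum_active([9, 3, 4, 12]) -> 12  [called from main, line 36]
  scan_readings([9, 3, 4, 12], 12) -> 1  [called from main, line 37]
  gauge_drift(12, 11) -> 1  [called from verify_load, line 30]
  verify_load(12, 1) -> 1  [called from main, line 39]
Log origins:
  1: logged in main at line 35
  2: logged in sum_active at line 2
  3: logged in sum_active at line 7
  4: logged in scan_readings at line 11
  5-8: logged in scan_readings at line 16
  9: logged in scan_readings at line 17
  10: logged in main at line 38
  11: logged in verify_load at line 27
  12: logged in gauge_drift at line 21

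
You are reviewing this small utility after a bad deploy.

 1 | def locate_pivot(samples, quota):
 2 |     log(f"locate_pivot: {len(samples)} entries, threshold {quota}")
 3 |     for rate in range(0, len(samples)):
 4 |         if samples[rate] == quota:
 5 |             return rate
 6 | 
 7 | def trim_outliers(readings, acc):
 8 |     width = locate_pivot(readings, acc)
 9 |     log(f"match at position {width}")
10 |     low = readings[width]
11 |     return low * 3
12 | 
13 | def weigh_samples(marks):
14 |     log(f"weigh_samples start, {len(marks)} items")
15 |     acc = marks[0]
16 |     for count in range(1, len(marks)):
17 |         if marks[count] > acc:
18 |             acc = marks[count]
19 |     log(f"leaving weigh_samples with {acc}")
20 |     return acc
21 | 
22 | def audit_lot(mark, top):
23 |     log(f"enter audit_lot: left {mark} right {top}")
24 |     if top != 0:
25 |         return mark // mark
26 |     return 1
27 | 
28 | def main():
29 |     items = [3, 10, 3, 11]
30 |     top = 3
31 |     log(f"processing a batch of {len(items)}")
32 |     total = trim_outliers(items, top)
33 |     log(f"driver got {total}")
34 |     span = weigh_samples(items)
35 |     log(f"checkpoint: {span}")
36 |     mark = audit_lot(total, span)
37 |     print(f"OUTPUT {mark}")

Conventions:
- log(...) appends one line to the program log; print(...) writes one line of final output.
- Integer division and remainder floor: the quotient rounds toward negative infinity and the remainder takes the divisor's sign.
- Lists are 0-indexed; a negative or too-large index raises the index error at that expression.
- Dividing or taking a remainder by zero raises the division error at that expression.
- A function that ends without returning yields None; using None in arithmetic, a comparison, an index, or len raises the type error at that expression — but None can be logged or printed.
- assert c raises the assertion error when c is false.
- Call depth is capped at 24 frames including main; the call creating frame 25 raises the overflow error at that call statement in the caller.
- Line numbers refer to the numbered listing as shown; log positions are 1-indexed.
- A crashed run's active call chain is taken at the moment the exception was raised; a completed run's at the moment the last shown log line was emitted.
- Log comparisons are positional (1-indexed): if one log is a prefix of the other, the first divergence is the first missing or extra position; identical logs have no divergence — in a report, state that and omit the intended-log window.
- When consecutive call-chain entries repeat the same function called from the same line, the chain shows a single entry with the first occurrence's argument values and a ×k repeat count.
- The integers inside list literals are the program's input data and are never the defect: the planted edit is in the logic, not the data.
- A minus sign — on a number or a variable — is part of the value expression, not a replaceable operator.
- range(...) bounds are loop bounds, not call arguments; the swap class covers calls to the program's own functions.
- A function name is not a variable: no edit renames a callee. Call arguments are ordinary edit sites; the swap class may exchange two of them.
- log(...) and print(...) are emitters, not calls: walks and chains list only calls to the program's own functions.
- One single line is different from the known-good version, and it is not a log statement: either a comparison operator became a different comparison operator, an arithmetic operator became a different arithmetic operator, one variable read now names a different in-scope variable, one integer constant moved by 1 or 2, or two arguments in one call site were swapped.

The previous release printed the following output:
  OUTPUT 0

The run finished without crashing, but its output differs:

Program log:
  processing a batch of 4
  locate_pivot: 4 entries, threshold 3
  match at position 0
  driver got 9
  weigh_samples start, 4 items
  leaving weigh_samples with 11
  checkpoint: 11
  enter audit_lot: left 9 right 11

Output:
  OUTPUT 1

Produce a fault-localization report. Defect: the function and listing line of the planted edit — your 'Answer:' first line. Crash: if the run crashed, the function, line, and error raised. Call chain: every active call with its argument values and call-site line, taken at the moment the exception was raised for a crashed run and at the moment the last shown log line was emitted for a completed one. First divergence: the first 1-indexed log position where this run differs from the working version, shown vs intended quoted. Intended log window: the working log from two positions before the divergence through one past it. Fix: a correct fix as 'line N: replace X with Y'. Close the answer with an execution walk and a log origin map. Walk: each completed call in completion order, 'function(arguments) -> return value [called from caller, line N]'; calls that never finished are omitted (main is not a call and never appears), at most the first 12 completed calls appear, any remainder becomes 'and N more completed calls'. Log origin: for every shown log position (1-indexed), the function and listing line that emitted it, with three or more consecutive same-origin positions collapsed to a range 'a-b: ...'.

Answer: the defect is in audit_lot at line 25.
Key fact: Log streams are identical — the defect surfaces only in the printed output.
Call chain: main -> audit_lot(9, 11) (called at line 36).
First divergence: none; the two logs match at every position.
Execution walk:
  locate_pivot([3, 10, 3, 11], 3) -> 0  [called from trim_outliers, line 8]
  trim_outliers([3, 10, 3, 11], 3) -> 9  [called from main, line 32]
  weigh_samples([3, 10, 3, 11]) -> 11  [called from main, line 34]
  audit_lot(9, 11) -> 1  [called from main, line 36]
Log line origins:
  1: emitted by main (line 31)
  2: emitted by locate_pivot (line 2)
  3: emitted by trim_outliers (line 9)
  4: emitted by main (line 33)
  5: emitted by weigh_samples (line 14)
  6: emitted by weigh_samples (line 19)
  7: emitted by main (line 35)
  8: emitted by audit_lot (line 23)
A correct fix: line 25: replace `mark // mark` with `mark // top`.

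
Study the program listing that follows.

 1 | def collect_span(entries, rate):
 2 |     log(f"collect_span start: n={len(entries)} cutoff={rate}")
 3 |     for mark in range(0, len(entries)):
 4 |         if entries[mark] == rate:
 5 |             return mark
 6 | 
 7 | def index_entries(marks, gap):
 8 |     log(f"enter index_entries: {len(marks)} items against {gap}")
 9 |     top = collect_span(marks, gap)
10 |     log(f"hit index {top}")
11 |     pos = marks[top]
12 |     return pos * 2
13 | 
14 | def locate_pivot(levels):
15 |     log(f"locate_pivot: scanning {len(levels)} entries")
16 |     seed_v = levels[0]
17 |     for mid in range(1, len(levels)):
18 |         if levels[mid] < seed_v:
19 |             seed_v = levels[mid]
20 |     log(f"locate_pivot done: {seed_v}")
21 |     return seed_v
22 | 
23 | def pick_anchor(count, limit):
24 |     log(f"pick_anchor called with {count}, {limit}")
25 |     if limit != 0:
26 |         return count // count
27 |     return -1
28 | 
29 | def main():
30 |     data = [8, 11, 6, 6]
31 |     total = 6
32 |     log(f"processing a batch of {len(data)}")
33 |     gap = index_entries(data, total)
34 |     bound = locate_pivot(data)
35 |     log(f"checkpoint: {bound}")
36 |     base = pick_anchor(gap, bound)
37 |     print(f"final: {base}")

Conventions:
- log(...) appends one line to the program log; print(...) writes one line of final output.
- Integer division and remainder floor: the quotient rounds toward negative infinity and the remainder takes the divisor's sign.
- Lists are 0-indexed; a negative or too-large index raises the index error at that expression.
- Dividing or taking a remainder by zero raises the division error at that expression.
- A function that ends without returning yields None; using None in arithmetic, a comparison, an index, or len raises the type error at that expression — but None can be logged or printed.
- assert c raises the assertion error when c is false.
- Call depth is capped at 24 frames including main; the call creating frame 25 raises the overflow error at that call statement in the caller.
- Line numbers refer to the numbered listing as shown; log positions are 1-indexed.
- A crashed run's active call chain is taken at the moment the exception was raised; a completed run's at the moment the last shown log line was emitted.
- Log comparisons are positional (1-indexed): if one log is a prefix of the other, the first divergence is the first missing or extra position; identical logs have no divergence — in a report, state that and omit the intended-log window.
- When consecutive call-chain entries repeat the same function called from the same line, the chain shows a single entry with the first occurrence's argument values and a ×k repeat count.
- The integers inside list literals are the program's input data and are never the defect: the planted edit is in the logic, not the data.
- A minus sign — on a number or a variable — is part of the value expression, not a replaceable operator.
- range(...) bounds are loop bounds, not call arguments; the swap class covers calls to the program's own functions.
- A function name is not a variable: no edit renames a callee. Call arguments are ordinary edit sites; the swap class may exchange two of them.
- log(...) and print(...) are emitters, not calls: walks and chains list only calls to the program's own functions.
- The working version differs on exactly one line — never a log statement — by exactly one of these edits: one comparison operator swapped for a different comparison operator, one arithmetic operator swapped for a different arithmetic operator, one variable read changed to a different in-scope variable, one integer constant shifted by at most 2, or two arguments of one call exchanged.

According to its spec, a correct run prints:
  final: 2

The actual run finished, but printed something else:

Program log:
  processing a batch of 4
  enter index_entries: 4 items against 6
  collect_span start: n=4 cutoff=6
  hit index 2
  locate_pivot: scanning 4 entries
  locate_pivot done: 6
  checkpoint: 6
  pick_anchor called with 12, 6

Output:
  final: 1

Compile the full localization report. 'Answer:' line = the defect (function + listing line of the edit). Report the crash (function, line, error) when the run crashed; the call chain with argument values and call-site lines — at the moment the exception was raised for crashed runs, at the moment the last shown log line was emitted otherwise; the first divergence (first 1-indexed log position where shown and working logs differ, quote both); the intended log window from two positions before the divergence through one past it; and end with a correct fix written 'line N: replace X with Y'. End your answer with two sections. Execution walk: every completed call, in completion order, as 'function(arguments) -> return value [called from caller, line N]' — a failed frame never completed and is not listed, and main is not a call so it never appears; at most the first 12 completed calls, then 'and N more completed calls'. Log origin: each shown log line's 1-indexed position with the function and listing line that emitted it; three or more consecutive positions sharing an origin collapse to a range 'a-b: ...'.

Answer: the defect is in pick_anchor at line 26.
Core observation: Every logged value matches the working version; the printed result is what differs.
Call chain: main -> pick_anchor(12, 6) (called at line 36).
First divergence: there is none — every log position agrees.
Execution walk:
  collect_span([8, 11, 6, 6], 6) -> 2  [called from index_entries, line 9]
  index_entries([8, 11, 6, 6], 6) -> 12  [called from main, line 33]
  locate_pivot([8, 11, 6, 6]) -> 6  [called from main, line 34]
  pick_anchor(12, 6) -> 1  [called from main, line 36]
Log line origins:
  1 — main, line 32
  2 — index_entries, line 8
  3 — collect_span, line 2
  4 — index_entries, line 10
  5 — locate_pivot, line 15
  6 — locate_pivot, line 20
  7 — main, line 35
  8 — pick_anchor, line 24
A correct fix: line 26: replace `count // count` with `count // limit`.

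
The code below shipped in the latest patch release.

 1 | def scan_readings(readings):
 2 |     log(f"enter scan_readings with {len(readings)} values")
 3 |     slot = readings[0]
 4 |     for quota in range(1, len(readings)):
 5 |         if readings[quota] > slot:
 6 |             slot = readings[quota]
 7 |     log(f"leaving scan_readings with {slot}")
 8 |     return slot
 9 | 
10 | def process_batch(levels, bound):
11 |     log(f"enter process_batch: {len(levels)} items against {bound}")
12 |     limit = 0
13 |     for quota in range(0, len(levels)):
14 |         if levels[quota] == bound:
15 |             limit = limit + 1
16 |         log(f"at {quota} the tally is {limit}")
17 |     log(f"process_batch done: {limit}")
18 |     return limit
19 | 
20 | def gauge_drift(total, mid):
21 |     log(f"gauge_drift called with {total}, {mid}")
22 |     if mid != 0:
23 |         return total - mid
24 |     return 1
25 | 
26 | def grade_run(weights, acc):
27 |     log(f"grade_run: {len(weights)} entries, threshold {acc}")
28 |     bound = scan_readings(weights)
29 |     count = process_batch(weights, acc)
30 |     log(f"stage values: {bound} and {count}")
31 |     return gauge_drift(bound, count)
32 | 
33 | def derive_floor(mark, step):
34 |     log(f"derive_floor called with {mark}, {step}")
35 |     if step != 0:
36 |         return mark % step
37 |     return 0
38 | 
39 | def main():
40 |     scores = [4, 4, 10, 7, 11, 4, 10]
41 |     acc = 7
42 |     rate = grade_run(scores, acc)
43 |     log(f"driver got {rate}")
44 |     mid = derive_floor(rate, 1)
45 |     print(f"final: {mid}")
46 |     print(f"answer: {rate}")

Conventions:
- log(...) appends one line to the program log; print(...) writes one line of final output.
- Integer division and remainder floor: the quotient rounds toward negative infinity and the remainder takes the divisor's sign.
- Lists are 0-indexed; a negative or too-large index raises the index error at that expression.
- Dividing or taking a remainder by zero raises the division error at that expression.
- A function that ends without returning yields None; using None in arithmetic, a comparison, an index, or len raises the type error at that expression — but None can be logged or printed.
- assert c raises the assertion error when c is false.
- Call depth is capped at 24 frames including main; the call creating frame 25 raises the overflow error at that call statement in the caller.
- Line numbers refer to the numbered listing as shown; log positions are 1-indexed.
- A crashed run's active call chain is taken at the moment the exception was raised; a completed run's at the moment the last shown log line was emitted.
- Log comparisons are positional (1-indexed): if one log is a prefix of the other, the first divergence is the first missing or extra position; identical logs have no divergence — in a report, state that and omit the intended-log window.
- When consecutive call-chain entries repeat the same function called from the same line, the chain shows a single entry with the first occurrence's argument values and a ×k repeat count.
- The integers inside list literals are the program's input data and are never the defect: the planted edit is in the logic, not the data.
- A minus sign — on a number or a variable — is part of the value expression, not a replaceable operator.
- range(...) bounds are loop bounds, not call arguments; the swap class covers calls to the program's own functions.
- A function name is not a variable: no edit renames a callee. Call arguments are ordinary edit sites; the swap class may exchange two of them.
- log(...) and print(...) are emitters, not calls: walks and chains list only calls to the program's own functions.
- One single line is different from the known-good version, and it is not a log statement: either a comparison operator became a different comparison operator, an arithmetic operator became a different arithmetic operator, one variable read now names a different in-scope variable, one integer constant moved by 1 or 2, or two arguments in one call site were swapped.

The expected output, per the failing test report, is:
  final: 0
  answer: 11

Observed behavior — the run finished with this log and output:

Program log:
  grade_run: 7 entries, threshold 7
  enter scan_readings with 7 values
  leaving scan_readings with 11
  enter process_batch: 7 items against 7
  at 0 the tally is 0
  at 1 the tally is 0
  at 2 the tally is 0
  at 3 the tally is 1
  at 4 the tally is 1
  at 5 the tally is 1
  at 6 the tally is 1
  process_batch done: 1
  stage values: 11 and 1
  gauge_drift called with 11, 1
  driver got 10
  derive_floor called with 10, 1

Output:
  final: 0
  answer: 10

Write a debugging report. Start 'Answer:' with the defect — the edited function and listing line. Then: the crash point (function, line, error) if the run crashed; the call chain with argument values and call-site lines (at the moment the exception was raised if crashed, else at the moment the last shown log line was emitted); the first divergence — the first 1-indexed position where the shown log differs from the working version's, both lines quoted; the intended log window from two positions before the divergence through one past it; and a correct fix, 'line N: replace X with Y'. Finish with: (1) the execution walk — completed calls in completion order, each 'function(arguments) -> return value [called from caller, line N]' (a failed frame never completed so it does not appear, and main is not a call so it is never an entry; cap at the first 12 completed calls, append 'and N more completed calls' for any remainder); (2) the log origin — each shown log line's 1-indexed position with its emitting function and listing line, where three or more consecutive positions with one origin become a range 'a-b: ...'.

Answer: the defect is in gauge_drift at line 23.
Core observation: Log line 15 is where behavior first shows: 'driver got 10' appears instead of 'driver got 11'.
Call chain: main -> derive_floor(10, 1) (called at line 44).
First divergence: position 15 — the shown line 'driver got 10' should read 'driver got 11'.
Intended log window:
  13: stage values: 11 and 1
  14: gauge_drift called with 11, 1
  15: driver got 11
  16: derive_floor called with 11, 1
Execution walk:
  scan_readings([4, 4, 10, 7, 11, 4, 10]) -> 11  [called from grade_run, line 28]
  process_batch([4, 4, 10, 7, 11, 4, 10], 7) -> 1  [called from grade_run, line 29]
  gauge_drift(11, 1) -> 10  [called from grade_run, line 31]
  grade_run([4, 4, 10, 7, 11, 4, 10], 7) -> 10  [called from main, line 42]
  derive_floor(10, 1) -> 0  [called from main, line 44]
Log origins:
  1: emitted by grade_run (line 27)
  2: emitted by scan_readings (line 2)
  3: emitted by scan_readings (line 7)
  4: emitted by process_batch (line 11)
  5-11: emitted by process_batch (line 16)
  12: emitted by process_batch (line 17)
  13: emitted by grade_run (line 30)
  14: emitted by gauge_drift (line 21)
  15: emitted by main (line 43)
  16: emitted by derive_floor (line 34)
A correct fix: line 23: replace `-` with `//`.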